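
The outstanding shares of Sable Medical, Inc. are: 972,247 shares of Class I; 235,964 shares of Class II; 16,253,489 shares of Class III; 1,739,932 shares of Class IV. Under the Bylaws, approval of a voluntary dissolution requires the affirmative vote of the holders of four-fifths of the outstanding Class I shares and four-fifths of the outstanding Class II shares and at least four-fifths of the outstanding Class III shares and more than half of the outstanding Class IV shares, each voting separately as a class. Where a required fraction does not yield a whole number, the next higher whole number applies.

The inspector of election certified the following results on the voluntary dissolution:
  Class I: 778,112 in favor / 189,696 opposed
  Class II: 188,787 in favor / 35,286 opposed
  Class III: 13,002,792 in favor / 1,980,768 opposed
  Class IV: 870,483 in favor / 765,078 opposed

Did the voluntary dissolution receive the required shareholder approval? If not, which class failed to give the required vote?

Approved — every class gave the required vote.

Class I: 4/5 of 972247 = 777797.60, rounded up to 777798; 777,798 required, 778,112 in favor — approved.
Class II: 4/5 of 235964 = 188771.20, rounded up to 188772; 188,772 required, 188,787 in favor — approved.
Class III: 4/5 of 16253489 = 13002791.20, rounded up to 13002792; 13,002,792 required, 13,002,792 in favor — approved.
Class IV: a majority of 1739932 is 869967; 869,967 required, 870,483 in favor — approved.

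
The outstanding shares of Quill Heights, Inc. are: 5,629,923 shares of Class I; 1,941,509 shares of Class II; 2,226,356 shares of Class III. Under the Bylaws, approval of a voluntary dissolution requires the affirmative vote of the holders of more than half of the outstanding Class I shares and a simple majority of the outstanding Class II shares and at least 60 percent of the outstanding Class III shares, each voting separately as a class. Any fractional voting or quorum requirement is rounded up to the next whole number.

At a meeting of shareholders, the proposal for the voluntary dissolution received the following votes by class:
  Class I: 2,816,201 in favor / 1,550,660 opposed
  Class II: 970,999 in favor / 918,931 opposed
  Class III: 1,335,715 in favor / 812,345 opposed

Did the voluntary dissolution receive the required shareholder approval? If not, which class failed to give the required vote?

Class I: a majority of 5629923 is 2814962; 2,814,962 required, 2,816,201 in favor — approved.
Class II: a majority of 1941509 is 970755; 970,755 required, 970,999 in favor — approved.
Class III: 3/5 of 2226356 = 1335813.60, rounded up to 1335814; 1,335,814 required, 1,335,715 in favor — not approved.

Not approved — the Class III shares did not give the required vote.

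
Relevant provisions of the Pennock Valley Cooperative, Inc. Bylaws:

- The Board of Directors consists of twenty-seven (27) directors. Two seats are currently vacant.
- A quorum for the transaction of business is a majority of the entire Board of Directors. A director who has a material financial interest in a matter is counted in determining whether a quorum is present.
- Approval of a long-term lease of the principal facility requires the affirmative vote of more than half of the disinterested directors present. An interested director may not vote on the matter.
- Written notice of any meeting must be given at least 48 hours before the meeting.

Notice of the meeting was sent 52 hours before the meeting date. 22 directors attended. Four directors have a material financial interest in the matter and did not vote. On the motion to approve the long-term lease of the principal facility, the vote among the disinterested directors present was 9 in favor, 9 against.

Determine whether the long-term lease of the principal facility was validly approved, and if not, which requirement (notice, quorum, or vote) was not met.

Invalid — vote requirement not satisfied.

Notice: 52 hours given; 48 required (52 ≥ 48). Satisfied.
Quorum: 22 present (interested directors count toward quorum); quorum is 14. Satisfied.
Vote: the long-term lease of the principal facility requires a majority of the disinterested directors present (22 − 4 = 18). A majority of 18 is 10, so 10 affirmative votes are needed; 9 voted in favor. Not satisfied.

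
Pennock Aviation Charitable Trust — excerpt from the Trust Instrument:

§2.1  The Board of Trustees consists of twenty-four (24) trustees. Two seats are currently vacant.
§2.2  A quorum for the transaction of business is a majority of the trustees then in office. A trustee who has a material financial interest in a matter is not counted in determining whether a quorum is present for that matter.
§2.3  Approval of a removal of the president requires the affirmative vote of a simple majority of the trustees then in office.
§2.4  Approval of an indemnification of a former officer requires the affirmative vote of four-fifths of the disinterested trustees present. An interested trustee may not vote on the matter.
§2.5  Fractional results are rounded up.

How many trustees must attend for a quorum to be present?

12

A majority of 22 is 12.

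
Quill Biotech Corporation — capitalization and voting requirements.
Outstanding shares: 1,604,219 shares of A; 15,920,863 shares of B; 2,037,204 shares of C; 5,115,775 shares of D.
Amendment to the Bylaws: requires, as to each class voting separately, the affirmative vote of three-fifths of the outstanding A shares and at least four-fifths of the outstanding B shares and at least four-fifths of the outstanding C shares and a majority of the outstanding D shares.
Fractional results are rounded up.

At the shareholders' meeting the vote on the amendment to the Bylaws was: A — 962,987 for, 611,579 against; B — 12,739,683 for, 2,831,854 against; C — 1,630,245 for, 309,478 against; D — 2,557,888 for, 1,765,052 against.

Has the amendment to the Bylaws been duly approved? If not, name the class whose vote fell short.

Approved — every class gave the required vote.

A: 3/5 of 1604219 = 962531.40, rounded up to 962532; 962,532 required, 962,987 in favor — approved.
B: 4/5 of 15920863 = 12736690.40, rounded up to 12736691; 12,736,691 required, 12,739,683 in favor — approved.
C: 4/5 of 2037204 = 1629763.20, rounded up to 1629764; 1,629,764 required, 1,630,245 in favor — approved.
D: a majority of 5115775 is 2557888; 2,557,888 required, 2,557,888 in favor — approved.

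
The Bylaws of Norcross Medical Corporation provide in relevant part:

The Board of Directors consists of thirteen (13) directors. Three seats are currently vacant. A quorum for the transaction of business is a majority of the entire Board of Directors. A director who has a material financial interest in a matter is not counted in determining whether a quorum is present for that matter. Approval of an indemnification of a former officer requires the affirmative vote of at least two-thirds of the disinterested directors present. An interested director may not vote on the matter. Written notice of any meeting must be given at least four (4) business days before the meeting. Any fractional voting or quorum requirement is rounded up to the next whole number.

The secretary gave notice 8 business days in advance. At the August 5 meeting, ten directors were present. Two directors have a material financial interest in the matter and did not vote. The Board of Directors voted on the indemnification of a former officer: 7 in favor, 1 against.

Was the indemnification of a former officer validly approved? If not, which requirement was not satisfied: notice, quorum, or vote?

Valid — all requirements satisfied.

Notice: 8 business days given; 4 required (8 ≥ 4). Satisfied.
Quorum: 10 present, but the 2 interested directors do not count, leaving 8. Quorum is 7. Satisfied.
Vote: the indemnification of a former officer requires two-thirds of the disinterested directors present (10 − 2 = 8). 2/3 of 8 = 5.33, rounded up to 6, so 6 affirmative votes are needed; 7 voted in favor. Satisfied.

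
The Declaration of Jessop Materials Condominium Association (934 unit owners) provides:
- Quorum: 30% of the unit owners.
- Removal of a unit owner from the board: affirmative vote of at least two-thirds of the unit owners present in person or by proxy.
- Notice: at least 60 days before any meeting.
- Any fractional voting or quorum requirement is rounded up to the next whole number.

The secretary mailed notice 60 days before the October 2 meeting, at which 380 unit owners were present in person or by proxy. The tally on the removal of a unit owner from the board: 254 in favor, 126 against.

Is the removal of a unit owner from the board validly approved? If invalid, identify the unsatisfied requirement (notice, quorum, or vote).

Valid — all requirements satisfied.

Notice: 60 days given; 60 required. Satisfied.
Quorum: 30% of 934 = 280.20, rounded up to 281; 380 present. Satisfied.
Vote: requires two-thirds of those present (380); 2/3 of 380 = 253.33, rounded up to 254, so 254 needed; 254 in favor. Satisfied.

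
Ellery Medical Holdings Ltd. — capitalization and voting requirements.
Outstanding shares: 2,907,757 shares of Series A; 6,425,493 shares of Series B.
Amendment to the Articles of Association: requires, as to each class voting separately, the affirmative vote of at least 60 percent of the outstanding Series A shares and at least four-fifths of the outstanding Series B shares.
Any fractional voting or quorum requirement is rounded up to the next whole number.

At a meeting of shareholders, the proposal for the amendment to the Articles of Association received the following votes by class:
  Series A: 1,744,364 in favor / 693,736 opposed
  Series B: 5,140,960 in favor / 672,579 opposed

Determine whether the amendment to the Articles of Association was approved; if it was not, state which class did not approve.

Not approved — the Series A shares did not give the required vote.

Series A: 3/5 of 2907757 = 1744654.20, rounded up to 1744655; 1,744,655 required, 1,744,364 in favor — not approved.
Series B: 4/5 of 6425493 = 5140394.40, rounded up to 5140395; 5,140,395 required, 5,140,960 in favor — approved.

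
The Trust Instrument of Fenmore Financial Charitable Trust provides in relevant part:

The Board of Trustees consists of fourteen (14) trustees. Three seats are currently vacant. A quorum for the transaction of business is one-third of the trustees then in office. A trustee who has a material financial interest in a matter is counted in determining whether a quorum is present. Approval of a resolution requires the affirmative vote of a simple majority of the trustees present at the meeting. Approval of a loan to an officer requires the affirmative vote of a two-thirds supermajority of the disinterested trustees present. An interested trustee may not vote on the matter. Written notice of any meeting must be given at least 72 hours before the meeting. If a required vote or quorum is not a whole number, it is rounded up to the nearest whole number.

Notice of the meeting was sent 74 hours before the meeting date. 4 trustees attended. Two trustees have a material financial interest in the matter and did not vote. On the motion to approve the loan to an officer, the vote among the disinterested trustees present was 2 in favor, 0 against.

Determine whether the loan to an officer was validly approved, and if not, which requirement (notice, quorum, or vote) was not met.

Notice: 74 hours given; 72 required (74 ≥ 72). Satisfied.
Quorum: 4 present (interested trustees count toward quorum); quorum is 4. Satisfied.
Vote: the loan to an officer requires two-thirds of the disinterested trustees present (4 − 2 = 2). 2/3 of 2 = 1.33, rounded up to 2, so 2 affirmative votes are needed; 2 voted in favor. Satisfied.

Valid — all requirements satisfied.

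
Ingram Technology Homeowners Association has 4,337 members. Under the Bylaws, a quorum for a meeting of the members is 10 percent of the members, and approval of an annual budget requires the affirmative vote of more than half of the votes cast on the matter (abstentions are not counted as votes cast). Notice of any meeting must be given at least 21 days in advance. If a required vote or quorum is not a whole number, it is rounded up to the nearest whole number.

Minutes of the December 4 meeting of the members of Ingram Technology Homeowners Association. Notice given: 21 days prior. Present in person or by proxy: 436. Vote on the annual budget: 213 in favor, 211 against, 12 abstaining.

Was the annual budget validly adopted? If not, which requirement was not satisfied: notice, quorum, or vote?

Notice: 21 days given; 21 required. Satisfied.
Quorum: 10% of 4,337 = 433.70, rounded up to 434; 436 present. Satisfied.
Vote: requires a majority of the votes cast (436 − 12 abstaining = 424); a majority of 424 is 213, so 213 needed; 213 in favor. Satisfied.

Valid — all requirements satisfied.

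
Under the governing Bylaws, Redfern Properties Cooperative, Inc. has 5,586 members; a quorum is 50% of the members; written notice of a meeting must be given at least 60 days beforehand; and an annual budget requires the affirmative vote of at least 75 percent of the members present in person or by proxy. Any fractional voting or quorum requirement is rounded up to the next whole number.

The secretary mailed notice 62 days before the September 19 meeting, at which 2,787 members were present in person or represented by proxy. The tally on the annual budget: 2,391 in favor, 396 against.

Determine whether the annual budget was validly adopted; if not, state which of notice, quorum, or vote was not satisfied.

Notice: 62 days given; 60 required. Satisfied.
Quorum: 50% of 5,586 = 2,793; 2,787 present. Not satisfied.
Vote: requires three-fourths of those present (2,787); 3/4 of 2787 = 2090.25, rounded up to 2091, so 2,091 needed; 2,391 in favor. Satisfied.

Invalid — quorum requirement not satisfied.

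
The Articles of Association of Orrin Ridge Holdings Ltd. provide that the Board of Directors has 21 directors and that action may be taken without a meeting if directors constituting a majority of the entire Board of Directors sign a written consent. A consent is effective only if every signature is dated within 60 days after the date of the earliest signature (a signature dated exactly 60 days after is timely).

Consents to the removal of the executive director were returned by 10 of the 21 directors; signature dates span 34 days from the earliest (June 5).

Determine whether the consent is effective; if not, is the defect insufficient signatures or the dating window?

Signatures required: a majority of 21 — a majority of 21 is 11, so 11 needed; 10 signed. Insufficient.
Dating window: the latest signature is 34 days after the earliest; the limit is 60 days. Within the window.

Not effective — insufficient signatures.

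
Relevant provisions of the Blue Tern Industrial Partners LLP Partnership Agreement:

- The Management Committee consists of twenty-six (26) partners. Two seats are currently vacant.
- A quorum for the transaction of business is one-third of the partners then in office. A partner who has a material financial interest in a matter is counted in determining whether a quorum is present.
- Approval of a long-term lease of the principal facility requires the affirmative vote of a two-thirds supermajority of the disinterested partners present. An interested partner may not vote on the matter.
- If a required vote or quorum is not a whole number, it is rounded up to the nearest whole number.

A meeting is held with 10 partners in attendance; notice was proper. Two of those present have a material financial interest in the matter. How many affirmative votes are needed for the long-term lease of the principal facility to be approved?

6

The long-term lease of the principal facility requires two-thirds of the disinterested partners present (10 − 2 = 8).
2/3 of 8 = 5.33, rounded up to 6.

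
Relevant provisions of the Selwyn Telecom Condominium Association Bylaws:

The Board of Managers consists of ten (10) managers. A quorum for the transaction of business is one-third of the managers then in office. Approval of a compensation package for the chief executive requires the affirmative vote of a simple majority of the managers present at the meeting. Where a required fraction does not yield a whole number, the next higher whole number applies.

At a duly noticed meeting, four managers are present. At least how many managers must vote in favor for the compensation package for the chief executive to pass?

3

The compensation package for the chief executive requires a majority of the managers present (4).
A majority of 4 is 3.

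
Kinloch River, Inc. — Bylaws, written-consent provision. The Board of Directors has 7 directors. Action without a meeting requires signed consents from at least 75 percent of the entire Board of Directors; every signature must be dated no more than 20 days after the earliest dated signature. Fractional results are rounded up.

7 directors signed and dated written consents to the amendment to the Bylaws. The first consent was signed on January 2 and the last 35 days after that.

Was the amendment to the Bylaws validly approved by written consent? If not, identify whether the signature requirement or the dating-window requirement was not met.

Signatures required: at least 75 percent of 7 — 3/4 of 7 = 5.25, rounded up to 6, so 6 needed; 7 signed. Sufficient.
Dating window: the latest signature is 35 days after the earliest; the limit is 20 days. Outside the window.

Not effective — dating-window requirement not satisfied.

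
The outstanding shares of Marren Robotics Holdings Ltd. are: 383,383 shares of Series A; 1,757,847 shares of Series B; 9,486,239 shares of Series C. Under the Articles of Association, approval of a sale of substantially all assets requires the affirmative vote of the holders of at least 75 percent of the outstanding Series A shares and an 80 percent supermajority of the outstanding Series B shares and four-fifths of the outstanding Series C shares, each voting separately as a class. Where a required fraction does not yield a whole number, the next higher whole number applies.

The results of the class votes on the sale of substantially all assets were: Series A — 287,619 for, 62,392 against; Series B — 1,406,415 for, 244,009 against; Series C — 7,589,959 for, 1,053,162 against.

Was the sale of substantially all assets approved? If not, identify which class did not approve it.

Approved — every class gave the required vote.

Series A: 3/4 of 383383 = 287537.25, rounded up to 287538; 287,538 required, 287,619 in favor — approved.
Series B: 4/5 of 1757847 = 1406277.60, rounded up to 1406278; 1,406,278 required, 1,406,415 in favor — approved.
Series C: 4/5 of 9486239 = 7588991.20, rounded up to 7588992; 7,588,992 required, 7,589,959 in favor — approved.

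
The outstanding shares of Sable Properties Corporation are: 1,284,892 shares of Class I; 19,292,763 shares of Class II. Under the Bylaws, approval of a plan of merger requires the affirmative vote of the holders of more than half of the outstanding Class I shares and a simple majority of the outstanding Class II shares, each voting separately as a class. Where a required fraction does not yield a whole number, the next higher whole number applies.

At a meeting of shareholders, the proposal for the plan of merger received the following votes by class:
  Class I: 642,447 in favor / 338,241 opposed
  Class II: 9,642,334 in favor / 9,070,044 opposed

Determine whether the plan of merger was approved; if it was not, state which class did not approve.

Not approved — the Class II shares did not give the required vote.

Class I: a majority of 1284892 is 642447; 642,447 required, 642,447 in favor — approved.
Class II: a majority of 19292763 is 9646382; 9,646,382 required, 9,642,334 in favor — not approved.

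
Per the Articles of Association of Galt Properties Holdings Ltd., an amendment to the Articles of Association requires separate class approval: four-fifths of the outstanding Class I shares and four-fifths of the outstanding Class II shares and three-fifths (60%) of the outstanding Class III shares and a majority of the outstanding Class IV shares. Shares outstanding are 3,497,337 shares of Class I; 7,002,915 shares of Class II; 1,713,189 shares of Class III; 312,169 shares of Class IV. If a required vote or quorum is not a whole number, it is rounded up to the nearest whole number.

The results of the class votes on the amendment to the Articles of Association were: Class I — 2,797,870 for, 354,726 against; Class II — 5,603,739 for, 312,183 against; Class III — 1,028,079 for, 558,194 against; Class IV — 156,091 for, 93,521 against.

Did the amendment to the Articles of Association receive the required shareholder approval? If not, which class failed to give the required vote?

Class I: 4/5 of 3497337 = 2797869.60, rounded up to 2797870; 2,797,870 required, 2,797,870 in favor — approved.
Class II: 4/5 of 7002915 = 5602332; 5,602,332 required, 5,603,739 in favor — approved.
Class III: 3/5 of 1713189 = 1027913.40, rounded up to 1027914; 1,027,914 required, 1,028,079 in favor — approved.
Class IV: a majority of 312169 is 156085; 156,085 required, 156,091 in favor — approved.

Approved — every class gave the required vote.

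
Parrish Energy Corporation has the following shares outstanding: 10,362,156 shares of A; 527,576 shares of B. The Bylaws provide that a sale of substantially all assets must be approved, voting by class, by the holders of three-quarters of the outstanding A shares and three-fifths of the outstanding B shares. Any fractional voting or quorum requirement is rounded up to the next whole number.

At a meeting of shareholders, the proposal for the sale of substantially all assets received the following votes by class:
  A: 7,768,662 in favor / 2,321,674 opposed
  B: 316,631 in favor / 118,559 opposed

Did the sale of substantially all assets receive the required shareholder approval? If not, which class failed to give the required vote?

A: 3/4 of 10362156 = 7771617; 7,771,617 required, 7,768,662 in favor — not approved.
B: 3/5 of 527576 = 316545.60, rounded up to 316546; 316,546 required, 316,631 in favor — approved.

Not approved — the A shares did not give the required vote.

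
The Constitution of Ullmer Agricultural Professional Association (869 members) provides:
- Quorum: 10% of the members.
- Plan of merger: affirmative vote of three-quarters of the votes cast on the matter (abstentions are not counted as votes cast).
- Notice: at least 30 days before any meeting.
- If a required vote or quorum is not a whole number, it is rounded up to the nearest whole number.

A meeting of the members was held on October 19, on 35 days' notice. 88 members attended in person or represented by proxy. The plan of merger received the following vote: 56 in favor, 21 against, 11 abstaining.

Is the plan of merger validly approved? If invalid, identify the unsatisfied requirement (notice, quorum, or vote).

Notice: 35 days given; 30 required. Satisfied.
Quorum: 10% of 869 = 86.90, rounded up to 87; 88 present. Satisfied.
Vote: requires three-fourths of the votes cast (88 − 11 abstaining = 77); 3/4 of 77 = 57.75, rounded up to 58, so 58 needed; 56 in favor. Not satisfied.

Invalid — vote requirement not satisfied.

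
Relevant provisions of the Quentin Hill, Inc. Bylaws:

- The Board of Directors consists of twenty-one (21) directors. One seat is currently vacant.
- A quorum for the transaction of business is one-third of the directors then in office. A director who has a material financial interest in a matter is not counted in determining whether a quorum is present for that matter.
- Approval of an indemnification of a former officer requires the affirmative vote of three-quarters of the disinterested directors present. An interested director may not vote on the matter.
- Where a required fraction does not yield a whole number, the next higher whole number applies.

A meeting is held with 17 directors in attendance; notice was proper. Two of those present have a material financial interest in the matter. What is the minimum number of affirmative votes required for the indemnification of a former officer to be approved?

12

The indemnification of a former officer requires three-fourths of the disinterested directors present (17 − 2 = 15).
3/4 of 15 = 11.25, rounded up to 12.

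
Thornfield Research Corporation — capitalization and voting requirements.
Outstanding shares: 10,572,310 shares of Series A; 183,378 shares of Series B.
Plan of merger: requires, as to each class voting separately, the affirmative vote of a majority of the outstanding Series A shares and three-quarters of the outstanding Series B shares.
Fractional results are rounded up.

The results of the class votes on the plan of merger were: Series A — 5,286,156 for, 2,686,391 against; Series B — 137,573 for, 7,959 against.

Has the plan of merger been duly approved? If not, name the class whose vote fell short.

Approved — every class gave the required vote.

Series A: a majority of 10572310 is 5286156; 5,286,156 required, 5,286,156 in favor — approved.
Series B: 3/4 of 183378 = 137533.50, rounded up to 137534; 137,534 required, 137,573 in favor — approved.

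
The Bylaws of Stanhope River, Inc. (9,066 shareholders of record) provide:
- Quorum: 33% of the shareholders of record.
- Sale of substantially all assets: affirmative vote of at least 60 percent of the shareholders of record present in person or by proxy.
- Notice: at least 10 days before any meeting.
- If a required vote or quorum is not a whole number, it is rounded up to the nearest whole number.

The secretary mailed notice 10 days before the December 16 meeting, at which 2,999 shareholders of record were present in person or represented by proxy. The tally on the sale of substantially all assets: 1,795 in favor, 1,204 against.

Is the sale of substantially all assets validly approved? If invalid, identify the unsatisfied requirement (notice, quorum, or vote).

Invalid — vote requirement not satisfied.

Notice: 10 days given; 10 required. Satisfied.
Quorum: 33% of 9,066 = 2,991.78, rounded up to 2,992; 2,999 present. Satisfied.
Vote: requires three-fifths of those present (2,999); 3/5 of 2999 = 1799.40, rounded up to 1800, so 1,800 needed; 1,795 in favor. Not satisfied.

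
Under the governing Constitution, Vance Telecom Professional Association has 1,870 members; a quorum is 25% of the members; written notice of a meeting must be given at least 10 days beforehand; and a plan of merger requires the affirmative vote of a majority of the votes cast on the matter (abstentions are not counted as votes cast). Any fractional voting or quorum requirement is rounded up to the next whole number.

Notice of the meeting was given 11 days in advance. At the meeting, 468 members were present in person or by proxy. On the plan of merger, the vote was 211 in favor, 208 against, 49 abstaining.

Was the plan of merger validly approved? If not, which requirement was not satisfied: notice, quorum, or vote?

Notice: 11 days given; 10 required. Satisfied.
Quorum: 25% of 1,870 = 467.50, rounded up to 468; 468 present. Satisfied.
Vote: requires a majority of the votes cast (468 − 49 abstaining = 419); a majority of 419 is 210, so 210 needed; 211 in favor. Satisfied.

Valid — all requirements satisfied.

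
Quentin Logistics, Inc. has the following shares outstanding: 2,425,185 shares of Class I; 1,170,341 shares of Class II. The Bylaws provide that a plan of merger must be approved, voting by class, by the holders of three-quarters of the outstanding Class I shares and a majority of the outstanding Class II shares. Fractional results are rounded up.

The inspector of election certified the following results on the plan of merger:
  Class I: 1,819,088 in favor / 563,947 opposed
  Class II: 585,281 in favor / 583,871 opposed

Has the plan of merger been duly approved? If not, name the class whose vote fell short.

Class I: 3/4 of 2425185 = 1818888.75, rounded up to 1818889; 1,818,889 required, 1,819,088 in favor — approved.
Class II: a majority of 1170341 is 585171; 585,171 required, 585,281 in favor — approved.

Approved — every class gave the required vote.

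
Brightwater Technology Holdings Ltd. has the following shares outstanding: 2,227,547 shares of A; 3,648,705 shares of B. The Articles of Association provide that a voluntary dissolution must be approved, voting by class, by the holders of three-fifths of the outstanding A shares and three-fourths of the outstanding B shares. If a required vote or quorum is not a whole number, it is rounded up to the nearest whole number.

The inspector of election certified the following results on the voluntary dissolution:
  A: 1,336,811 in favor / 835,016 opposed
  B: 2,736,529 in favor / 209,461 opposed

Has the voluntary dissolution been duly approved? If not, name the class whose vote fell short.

A: 3/5 of 2227547 = 1336528.20, rounded up to 1336529; 1,336,529 required, 1,336,811 in favor — approved.
B: 3/4 of 3648705 = 2736528.75, rounded up to 2736529; 2,736,529 required, 2,736,529 in favor — approved.

Approved — every class gave the required vote.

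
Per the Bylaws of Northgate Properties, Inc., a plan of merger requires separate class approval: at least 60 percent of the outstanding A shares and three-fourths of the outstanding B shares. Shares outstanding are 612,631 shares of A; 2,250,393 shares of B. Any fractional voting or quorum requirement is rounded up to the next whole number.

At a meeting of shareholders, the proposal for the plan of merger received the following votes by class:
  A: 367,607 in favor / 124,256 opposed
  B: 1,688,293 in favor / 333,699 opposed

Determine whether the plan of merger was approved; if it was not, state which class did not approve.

A: 3/5 of 612631 = 367578.60, rounded up to 367579; 367,579 required, 367,607 in favor — approved.
B: 3/4 of 2250393 = 1687794.75, rounded up to 1687795; 1,687,795 required, 1,688,293 in favor — approved.

Approved — every class gave the required vote.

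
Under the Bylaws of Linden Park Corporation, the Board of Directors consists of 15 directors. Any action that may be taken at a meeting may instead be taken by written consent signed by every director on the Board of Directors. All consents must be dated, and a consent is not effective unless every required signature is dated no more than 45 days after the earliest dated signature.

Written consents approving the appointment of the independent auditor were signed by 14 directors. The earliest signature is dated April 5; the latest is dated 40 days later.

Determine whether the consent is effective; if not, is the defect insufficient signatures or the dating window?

Not effective — insufficient signatures.

Signatures required: the unanimous vote of 15 — unanimous means all 15, so 15 needed; 14 signed. Insufficient.
Dating window: the latest signature is 40 days after the earliest; the limit is 45 days. Within the window.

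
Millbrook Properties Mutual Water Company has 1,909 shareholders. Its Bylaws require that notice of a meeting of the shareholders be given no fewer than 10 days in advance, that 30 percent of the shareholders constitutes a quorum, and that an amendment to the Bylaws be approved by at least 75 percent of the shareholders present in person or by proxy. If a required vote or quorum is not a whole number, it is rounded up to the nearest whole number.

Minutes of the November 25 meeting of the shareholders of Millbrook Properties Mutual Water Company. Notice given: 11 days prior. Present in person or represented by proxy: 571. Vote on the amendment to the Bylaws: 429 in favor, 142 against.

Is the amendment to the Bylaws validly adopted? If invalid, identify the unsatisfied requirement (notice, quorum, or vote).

Notice: 11 days given; 10 required. Satisfied.
Quorum: 30% of 1,909 = 572.70, rounded up to 573; 571 present. Not satisfied.
Vote: requires three-fourths of those present (571); 3/4 of 571 = 428.25, rounded up to 429, so 429 needed; 429 in favor. Satisfied.

Invalid — quorum requirement not satisfied.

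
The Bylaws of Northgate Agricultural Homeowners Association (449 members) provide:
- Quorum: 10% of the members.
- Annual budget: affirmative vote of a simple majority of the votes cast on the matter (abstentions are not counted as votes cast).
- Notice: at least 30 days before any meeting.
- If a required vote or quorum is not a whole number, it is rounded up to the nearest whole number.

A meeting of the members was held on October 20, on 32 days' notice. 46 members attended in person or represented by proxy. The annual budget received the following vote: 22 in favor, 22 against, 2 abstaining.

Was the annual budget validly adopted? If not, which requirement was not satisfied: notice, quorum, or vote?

Invalid — vote requirement not satisfied.

Notice: 32 days given; 30 required. Satisfied.
Quorum: 10% of 449 = 44.90, rounded up to 45; 46 present. Satisfied.
Vote: requires a majority of the votes cast (46 − 2 abstaining = 44); a majority of 44 is 23, so 23 needed; 22 in favor. Not satisfied.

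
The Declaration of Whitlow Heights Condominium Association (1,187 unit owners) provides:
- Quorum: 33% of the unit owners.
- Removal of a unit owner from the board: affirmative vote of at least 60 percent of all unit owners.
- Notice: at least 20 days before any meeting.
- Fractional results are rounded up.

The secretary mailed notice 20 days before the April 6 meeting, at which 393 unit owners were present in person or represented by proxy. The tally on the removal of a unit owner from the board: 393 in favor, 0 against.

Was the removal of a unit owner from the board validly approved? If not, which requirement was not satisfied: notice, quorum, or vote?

Notice: 20 days given; 20 required. Satisfied.
Quorum: 33% of 1,187 = 391.71, rounded up to 392; 393 present. Satisfied.
Vote: requires three-fifths of all unit owners (1,187); 3/5 of 1187 = 712.20, rounded up to 713, so 713 needed; 393 in favor. Not satisfied.

Invalid — vote requirement not satisfied.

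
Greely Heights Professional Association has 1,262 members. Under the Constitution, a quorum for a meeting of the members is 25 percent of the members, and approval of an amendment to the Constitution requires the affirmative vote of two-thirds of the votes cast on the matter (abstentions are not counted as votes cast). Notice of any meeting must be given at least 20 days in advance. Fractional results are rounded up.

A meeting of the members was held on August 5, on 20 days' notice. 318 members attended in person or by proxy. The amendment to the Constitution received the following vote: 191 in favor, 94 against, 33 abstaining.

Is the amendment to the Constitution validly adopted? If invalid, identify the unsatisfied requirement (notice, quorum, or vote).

Valid — all requirements satisfied.

Notice: 20 days given; 20 required. Satisfied.
Quorum: 25% of 1,262 = 315.50, rounded up to 316; 318 present. Satisfied.
Vote: requires two-thirds of the votes cast (318 − 33 abstaining = 285); 2/3 of 285 = 190, so 190 needed; 191 in favor. Satisfied.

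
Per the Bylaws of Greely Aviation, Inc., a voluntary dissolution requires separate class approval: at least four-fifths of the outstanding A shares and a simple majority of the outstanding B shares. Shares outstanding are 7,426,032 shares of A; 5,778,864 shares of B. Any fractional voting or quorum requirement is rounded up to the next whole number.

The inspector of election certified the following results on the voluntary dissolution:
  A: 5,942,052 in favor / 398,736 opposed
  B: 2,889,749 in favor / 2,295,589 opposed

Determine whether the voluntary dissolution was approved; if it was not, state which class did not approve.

Approved — every class gave the required vote.

A: 4/5 of 7426032 = 5940825.60, rounded up to 5940826; 5,940,826 required, 5,942,052 in favor — approved.
B: a majority of 5778864 is 2889433; 2,889,433 required, 2,889,749 in favor — approved.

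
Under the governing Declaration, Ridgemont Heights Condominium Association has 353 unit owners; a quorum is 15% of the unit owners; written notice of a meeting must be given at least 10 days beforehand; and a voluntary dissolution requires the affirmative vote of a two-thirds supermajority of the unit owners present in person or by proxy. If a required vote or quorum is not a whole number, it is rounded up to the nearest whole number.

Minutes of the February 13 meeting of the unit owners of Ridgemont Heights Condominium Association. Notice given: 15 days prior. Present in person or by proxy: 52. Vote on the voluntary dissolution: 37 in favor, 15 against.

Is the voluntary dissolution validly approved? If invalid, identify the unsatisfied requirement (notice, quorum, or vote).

Invalid — quorum requirement not satisfied.

Notice: 15 days given; 10 required. Satisfied.
Quorum: 15% of 353 = 52.95, rounded up to 53; 52 present. Not satisfied.
Vote: requires two-thirds of those present (52); 2/3 of 52 = 34.67, rounded up to 35, so 35 needed; 37 in favor. Satisfied.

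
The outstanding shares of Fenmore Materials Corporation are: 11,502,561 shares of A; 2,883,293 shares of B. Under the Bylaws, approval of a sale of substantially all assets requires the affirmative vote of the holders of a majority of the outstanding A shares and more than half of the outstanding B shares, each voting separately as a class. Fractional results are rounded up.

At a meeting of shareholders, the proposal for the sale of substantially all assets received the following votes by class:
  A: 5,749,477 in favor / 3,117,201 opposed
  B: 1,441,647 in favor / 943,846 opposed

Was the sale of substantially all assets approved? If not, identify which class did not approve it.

A: a majority of 11502561 is 5751281; 5,751,281 required, 5,749,477 in favor — not approved.
B: a majority of 2883293 is 1441647; 1,441,647 required, 1,441,647 in favor — approved.

Not approved — the A shares did not give the required vote.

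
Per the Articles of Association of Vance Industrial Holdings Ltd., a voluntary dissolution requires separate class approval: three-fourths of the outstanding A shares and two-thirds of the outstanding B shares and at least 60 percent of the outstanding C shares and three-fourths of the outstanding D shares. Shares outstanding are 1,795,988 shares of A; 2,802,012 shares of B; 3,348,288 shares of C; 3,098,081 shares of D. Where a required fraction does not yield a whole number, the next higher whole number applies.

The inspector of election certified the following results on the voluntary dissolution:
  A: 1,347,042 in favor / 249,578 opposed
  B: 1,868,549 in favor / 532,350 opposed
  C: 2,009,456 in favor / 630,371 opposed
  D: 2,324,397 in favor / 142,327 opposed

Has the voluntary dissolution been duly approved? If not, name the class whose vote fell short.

Approved — every class gave the required vote.

A: 3/4 of 1795988 = 1346991; 1,346,991 required, 1,347,042 in favor — approved.
B: 2/3 of 2802012 = 1868008; 1,868,008 required, 1,868,549 in favor — approved.
C: 3/5 of 3348288 = 2008972.80, rounded up to 2008973; 2,008,973 required, 2,009,456 in favor — approved.
D: 3/4 of 3098081 = 2323560.75, rounded up to 2323561; 2,323,561 required, 2,324,397 in favor — approved.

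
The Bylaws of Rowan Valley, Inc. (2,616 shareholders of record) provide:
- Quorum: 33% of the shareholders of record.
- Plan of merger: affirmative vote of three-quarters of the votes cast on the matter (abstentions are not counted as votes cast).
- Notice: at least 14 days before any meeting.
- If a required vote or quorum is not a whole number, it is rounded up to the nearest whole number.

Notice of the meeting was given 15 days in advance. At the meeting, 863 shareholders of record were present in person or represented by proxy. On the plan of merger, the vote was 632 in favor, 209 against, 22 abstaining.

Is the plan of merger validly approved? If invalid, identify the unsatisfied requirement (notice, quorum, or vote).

Notice: 15 days given; 14 required. Satisfied.
Quorum: 33% of 2,616 = 863.28, rounded up to 864; 863 present. Not satisfied.
Vote: requires three-fourths of the votes cast (863 − 22 abstaining = 841); 3/4 of 841 = 630.75, rounded up to 631, so 631 needed; 632 in favor. Satisfied.

Invalid — quorum requirement not satisfied.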